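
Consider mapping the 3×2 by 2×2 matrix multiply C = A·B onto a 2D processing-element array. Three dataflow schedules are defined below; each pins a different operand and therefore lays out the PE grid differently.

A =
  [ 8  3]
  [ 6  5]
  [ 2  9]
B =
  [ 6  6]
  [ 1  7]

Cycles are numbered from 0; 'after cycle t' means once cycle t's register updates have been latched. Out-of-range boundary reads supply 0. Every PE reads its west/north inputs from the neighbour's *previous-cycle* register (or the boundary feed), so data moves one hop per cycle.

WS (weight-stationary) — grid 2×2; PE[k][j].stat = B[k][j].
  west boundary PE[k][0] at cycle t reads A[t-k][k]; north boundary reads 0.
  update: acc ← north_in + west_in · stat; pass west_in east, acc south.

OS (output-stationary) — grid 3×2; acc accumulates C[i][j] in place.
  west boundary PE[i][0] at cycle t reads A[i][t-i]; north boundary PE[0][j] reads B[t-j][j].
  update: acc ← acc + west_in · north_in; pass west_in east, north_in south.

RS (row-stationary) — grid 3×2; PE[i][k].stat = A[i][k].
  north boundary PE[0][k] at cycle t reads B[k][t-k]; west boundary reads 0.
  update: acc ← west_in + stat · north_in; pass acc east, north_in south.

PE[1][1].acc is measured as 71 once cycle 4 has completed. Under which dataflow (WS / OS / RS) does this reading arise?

dataflow = OS

WS (2×2 grid), PE[1][1]:
  [0] (1,1) acc=0 (h:0 v:0)
  [1] (1,1) acc=0 (h:0 v:0)
  [2] (1,1) acc=69 (h:3 v:69)
  [3] (1,1) acc=71 (h:5 v:71)
  [4] (1,1) acc=75 (h:9 v:75)
OS (3×2 grid), PE[1][1]:
  [0] (1,1) acc=0 (h:0 v:0)
  [1] (1,1) acc=0 (h:0 v:0)
  [2] (1,1) acc=36 (h:6 v:6)
  [3] (1,1) acc=71 (h:5 v:7)
  [4] (1,1) acc=71 (h:0 v:0)
RS (3×2 grid), PE[1][1]:
  [0] (1,1) acc=0 (h:0 v:0)
  [1] (1,1) acc=0 (h:0 v:0)
  [2] (1,1) acc=41 (h:41 v:1)
  [3] (1,1) acc=71 (h:71 v:7)
  [4] (1,1) acc=0 (h:0 v:0)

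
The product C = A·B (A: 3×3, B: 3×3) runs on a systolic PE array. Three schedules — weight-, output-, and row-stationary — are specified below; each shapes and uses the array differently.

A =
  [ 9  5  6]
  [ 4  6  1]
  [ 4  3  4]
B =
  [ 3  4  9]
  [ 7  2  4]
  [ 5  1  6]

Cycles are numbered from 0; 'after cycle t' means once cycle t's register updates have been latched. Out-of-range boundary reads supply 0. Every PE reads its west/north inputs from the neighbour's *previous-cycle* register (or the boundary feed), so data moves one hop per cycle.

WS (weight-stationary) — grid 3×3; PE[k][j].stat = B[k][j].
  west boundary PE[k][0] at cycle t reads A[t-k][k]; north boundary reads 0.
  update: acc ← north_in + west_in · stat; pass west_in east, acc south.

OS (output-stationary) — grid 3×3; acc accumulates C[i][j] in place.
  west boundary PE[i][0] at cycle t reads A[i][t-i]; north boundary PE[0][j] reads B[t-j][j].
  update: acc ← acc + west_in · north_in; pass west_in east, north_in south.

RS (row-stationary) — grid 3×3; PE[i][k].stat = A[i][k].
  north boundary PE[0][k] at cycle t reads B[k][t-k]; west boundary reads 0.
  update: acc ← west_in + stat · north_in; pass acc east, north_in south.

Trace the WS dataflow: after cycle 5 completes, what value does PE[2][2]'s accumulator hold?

WS on a 3×3 grid — tracing PE[2][2] and its feeders:
  @0  [1,2]  acc 0  |  →0  ↓0
  @0  [2,1]  acc 0  |  →0  ↓0
  @0  [2,2]  acc 0  |  →0  ↓0
  @1  [1,2]  acc 0  |  →0  ↓0
  @1  [2,1]  acc 0  |  →0  ↓0
  @1  [2,2]  acc 0  |  →0  ↓0
  @2  [1,2]  acc 0  |  →0  ↓0
  @2  [2,1]  acc 0  |  →0  ↓0
  @2  [2,2]  acc 0  |  →0  ↓0
  @3  [1,2]  acc 101  |  →5  ↓101
  @3  [2,1]  acc 52  |  →6  ↓52
  @3  [2,2]  acc 0  |  →0  ↓0
  @4  [1,2]  acc 60  |  →6  ↓60
  @4  [2,1]  acc 29  |  →1  ↓29
  @4  [2,2]  acc 137  |  →6  ↓137
  @5  [1,2]  acc 48  |  →3  ↓48
  @5  [2,1]  acc 26  |  →4  ↓26
  @5  [2,2]  acc 66  |  →1  ↓66

PE[2][2].acc = 66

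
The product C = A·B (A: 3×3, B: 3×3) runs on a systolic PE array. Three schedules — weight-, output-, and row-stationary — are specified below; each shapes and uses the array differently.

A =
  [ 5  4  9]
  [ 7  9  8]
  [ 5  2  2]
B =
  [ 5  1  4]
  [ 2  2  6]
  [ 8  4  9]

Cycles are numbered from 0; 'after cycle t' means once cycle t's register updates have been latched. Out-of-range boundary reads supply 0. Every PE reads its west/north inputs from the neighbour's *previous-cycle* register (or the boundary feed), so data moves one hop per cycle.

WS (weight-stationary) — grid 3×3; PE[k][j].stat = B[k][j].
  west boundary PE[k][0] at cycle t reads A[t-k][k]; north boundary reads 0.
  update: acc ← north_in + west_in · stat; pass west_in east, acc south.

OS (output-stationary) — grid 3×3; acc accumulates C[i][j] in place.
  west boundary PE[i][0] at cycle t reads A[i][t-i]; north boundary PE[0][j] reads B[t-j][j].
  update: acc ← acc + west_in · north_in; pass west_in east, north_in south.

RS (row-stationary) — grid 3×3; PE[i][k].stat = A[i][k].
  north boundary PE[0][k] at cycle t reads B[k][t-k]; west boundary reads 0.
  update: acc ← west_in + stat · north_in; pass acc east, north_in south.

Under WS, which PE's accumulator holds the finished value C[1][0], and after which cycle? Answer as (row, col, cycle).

WS — PE[2][0] is where C[1][0] collects:
  cycle 0: PE[2][0] → acc 0, east 0, south 0
  cycle 1: PE[2][0] → acc 0, east 0, south 0
  cycle 2: PE[2][0] → acc 105, east 9, south 105
  cycle 3: PE[2][0] → acc 117, east 8, south 117

(row, col, cycle) = (2, 0, 3)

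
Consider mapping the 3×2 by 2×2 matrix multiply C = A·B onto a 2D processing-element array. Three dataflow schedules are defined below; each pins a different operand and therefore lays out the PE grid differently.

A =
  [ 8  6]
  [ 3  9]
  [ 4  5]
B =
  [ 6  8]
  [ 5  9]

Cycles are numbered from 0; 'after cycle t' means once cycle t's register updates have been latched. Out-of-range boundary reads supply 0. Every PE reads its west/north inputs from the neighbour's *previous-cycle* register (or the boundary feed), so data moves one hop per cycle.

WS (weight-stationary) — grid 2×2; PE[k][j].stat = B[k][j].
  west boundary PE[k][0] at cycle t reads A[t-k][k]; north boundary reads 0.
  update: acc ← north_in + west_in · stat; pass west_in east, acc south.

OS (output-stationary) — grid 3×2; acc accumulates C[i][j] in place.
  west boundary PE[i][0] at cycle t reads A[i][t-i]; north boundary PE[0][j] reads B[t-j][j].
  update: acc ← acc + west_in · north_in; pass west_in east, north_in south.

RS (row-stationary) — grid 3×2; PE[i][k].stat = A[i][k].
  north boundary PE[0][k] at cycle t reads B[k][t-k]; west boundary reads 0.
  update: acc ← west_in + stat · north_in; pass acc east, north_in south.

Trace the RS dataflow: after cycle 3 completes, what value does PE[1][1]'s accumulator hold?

PE[1][1].acc = 105

Tracing RS — 3×2 array, target PE[1][1]:
  c0 r0c1: 0 / 0 / 0
  c0 r1c0: 0 / 0 / 0
  c0 r1c1: 0 / 0 / 0
  c1 r0c1: 78 / 78 / 5
  c1 r1c0: 18 / 18 / 6
  c1 r1c1: 0 / 0 / 0
  c2 r0c1: 118 / 118 / 9
  c2 r1c0: 24 / 24 / 8
  c2 r1c1: 63 / 63 / 5
  c3 r0c1: 0 / 0 / 0
  c3 r1c0: 0 / 0 / 0
  c3 r1c1: 105 / 105 / 9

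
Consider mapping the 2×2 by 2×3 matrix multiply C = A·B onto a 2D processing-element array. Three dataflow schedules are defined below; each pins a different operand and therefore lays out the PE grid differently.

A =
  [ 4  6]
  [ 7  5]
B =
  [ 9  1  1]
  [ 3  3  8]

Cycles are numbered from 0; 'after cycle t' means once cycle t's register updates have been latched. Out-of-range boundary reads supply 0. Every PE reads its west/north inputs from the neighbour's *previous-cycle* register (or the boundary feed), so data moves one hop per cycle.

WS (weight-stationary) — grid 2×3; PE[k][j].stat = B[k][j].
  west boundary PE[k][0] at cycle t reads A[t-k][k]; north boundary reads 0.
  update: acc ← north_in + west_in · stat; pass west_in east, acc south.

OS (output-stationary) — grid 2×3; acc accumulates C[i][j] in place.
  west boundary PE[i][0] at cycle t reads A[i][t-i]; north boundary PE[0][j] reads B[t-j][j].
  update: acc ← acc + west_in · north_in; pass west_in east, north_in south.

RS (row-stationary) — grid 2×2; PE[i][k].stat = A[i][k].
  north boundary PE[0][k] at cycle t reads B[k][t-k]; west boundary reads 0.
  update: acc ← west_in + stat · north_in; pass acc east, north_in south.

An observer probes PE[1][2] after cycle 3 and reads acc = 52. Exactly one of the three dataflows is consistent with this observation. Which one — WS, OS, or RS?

WS [2×3] PE[1][2] across cycles:
  t=0 PE[1][2]: acc=0 h=0 v=0
  t=1 PE[1][2]: acc=0 h=0 v=0
  t=2 PE[1][2]: acc=0 h=0 v=0
  t=3 PE[1][2]: acc=52 h=6 v=52
OS [2×3] PE[1][2] across cycles:
  t=0 PE[1][2]: acc=0 h=0 v=0
  t=1 PE[1][2]: acc=0 h=0 v=0
  t=2 PE[1][2]: acc=0 h=0 v=0
  t=3 PE[1][2]: acc=7 h=7 v=1
RS: PE[1][2] is outside its 2×2 grid.

dataflow = WS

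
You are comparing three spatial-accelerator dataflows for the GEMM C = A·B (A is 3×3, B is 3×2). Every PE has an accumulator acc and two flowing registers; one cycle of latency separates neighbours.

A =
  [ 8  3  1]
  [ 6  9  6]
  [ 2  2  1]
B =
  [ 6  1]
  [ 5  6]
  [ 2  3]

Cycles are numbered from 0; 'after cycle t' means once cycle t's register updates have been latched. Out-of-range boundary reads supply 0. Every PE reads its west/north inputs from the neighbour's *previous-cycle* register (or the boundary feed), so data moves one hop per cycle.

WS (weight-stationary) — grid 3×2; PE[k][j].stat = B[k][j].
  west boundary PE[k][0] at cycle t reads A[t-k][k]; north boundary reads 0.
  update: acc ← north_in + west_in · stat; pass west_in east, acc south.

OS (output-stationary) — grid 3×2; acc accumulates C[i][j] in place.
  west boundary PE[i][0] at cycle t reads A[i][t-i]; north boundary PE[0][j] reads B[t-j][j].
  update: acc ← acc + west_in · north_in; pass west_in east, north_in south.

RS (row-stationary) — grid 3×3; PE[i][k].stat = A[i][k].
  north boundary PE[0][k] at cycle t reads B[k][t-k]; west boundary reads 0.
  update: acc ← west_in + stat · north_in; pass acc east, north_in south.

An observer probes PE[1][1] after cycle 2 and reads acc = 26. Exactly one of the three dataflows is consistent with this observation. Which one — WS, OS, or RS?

— WS: 3×2; PE[1][1] trace:
  c0 r1c1: 0 / 0 / 0
  c1 r1c1: 0 / 0 / 0
  c2 r1c1: 26 / 3 / 26
— OS: 3×2; PE[1][1] trace:
  c0 r1c1: 0 / 0 / 0
  c1 r1c1: 0 / 0 / 0
  c2 r1c1: 6 / 6 / 1
— RS: 3×3; PE[1][1] trace:
  c0 r1c1: 0 / 0 / 0
  c1 r1c1: 0 / 0 / 0
  c2 r1c1: 81 / 81 / 5

dataflow = WS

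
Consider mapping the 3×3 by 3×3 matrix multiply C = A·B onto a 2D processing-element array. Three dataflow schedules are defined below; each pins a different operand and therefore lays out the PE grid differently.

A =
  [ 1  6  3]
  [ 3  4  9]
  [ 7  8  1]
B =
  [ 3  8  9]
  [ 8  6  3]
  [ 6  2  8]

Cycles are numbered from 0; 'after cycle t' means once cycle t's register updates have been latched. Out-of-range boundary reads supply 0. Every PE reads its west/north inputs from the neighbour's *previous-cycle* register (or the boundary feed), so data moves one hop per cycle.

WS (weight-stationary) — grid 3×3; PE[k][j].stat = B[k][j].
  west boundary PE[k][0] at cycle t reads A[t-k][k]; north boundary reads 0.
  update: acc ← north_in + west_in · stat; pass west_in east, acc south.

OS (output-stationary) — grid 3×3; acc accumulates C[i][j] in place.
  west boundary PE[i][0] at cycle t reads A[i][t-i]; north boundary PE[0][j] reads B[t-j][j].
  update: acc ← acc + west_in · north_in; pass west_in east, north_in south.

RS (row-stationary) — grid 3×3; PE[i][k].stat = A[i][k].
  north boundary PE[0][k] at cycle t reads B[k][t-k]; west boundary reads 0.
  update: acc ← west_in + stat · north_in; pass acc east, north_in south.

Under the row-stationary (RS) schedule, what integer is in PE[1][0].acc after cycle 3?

RS on a 3×3 grid — tracing PE[1][0] and its feeders:
  [0] (0,0) acc=3 (h:3 v:3)
  [0] (1,0) acc=0 (h:0 v:0)
  [1] (0,0) acc=8 (h:8 v:8)
  [1] (1,0) acc=9 (h:9 v:3)
  [2] (0,0) acc=9 (h:9 v:9)
  [2] (1,0) acc=24 (h:24 v:8)
  [3] (0,0) acc=0 (h:0 v:0)
  [3] (1,0) acc=27 (h:27 v:9)

PE[1][0].acc = 27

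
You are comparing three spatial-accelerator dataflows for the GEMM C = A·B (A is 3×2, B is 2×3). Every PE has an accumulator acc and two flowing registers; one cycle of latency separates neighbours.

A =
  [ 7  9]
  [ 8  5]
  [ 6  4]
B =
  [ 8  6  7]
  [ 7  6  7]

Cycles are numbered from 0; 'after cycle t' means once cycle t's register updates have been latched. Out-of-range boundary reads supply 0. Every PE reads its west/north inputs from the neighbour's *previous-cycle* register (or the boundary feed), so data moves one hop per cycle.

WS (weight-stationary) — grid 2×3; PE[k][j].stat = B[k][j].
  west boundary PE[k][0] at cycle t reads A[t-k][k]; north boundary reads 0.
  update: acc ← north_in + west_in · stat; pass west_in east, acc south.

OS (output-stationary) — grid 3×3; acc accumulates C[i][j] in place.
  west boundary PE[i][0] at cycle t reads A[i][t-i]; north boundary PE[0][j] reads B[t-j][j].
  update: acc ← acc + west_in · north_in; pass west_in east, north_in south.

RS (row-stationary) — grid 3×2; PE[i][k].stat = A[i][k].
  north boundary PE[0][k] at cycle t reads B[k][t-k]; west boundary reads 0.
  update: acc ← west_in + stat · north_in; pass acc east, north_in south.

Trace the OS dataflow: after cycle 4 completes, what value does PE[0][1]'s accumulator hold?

OS 3×3: PE[0][1] cycle-by-cycle (with neighbour feeds):
  after 0 — PE[0][0] acc=56, pass-E 7, pass-S 8
  after 0 — PE[0][1] acc=0, pass-E 0, pass-S 0
  after 1 — PE[0][0] acc=119, pass-E 9, pass-S 7
  after 1 — PE[0][1] acc=42, pass-E 7, pass-S 6
  after 2 — PE[0][0] acc=119, pass-E 0, pass-S 0
  after 2 — PE[0][1] acc=96, pass-E 9, pass-S 6
  after 3 — PE[0][0] acc=119, pass-E 0, pass-S 0
  after 3 — PE[0][1] acc=96, pass-E 0, pass-S 0
  after 4 — PE[0][0] acc=119, pass-E 0, pass-S 0
  after 4 — PE[0][1] acc=96, pass-E 0, pass-S 0

PE[0][1].acc = 96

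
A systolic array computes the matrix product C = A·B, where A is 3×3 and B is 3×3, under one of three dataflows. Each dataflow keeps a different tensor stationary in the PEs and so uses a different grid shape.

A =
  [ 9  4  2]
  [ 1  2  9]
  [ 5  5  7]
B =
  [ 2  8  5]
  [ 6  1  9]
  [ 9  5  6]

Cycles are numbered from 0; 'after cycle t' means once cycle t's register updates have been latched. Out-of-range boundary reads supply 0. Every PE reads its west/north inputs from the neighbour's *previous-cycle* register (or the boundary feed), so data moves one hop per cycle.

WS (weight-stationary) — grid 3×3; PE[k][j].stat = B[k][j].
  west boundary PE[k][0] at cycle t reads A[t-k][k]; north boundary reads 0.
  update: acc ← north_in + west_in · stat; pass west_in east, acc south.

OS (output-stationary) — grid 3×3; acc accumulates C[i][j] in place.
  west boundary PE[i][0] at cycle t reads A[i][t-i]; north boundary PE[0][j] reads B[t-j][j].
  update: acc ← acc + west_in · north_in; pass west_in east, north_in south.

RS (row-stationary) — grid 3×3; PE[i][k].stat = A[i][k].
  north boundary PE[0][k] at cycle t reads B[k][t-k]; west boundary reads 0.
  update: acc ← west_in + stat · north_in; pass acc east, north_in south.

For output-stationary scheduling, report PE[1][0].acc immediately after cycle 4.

PE[1][0].acc = 95

Tracing OS — 3×3 array, target PE[1][0]:
  t=0 PE[0][0]: acc=18 h=9 v=2
  t=0 PE[1][0]: acc=0 h=0 v=0
  t=1 PE[0][0]: acc=42 h=4 v=6
  t=1 PE[1][0]: acc=2 h=1 v=2
  t=2 PE[0][0]: acc=60 h=2 v=9
  t=2 PE[1][0]: acc=14 h=2 v=6
  t=3 PE[0][0]: acc=60 h=0 v=0
  t=3 PE[1][0]: acc=95 h=9 v=9
  t=4 PE[0][0]: acc=60 h=0 v=0
  t=4 PE[1][0]: acc=95 h=0 v=0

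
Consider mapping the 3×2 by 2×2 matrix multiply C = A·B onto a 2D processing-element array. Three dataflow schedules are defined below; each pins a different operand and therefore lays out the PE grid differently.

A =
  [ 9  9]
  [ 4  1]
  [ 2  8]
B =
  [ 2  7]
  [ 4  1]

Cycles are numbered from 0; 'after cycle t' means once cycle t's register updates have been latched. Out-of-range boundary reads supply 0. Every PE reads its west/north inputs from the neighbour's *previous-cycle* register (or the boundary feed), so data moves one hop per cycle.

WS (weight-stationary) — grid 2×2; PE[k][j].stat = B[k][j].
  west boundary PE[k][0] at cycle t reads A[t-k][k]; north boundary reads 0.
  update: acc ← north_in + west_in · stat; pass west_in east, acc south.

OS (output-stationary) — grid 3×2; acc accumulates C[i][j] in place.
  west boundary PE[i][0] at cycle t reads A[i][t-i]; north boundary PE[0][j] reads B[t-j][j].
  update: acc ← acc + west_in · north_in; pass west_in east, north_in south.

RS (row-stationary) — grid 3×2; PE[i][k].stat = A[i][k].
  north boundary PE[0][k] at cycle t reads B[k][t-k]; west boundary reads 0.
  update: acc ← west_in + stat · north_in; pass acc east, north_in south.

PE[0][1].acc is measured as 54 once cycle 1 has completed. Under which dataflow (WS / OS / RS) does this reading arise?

dataflow = RS

— WS: 2×2; PE[0][1] trace:
  t=0 PE[0][1]: acc=0 h=0 v=0
  t=1 PE[0][1]: acc=63 h=9 v=63
— OS: 3×2; PE[0][1] trace:
  t=0 PE[0][1]: acc=0 h=0 v=0
  t=1 PE[0][1]: acc=63 h=9 v=7
— RS: 3×2; PE[0][1] trace:
  t=0 PE[0][1]: acc=0 h=0 v=0
  t=1 PE[0][1]: acc=54 h=54 v=4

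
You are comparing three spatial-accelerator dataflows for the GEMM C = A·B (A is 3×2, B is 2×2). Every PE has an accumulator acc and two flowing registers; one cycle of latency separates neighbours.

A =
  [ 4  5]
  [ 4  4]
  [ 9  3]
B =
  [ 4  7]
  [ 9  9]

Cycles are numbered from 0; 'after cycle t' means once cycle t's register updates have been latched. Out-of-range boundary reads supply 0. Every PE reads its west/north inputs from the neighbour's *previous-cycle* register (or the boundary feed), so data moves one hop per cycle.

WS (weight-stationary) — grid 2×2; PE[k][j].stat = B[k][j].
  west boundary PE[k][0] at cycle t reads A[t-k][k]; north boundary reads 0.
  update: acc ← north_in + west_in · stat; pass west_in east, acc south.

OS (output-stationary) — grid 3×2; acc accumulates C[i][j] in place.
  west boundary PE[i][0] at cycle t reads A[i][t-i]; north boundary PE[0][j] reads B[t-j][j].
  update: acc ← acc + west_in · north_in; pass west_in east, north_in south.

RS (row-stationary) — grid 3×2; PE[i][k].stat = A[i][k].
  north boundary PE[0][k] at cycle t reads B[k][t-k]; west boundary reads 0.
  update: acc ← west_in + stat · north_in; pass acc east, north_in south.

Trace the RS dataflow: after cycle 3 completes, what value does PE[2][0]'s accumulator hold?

Tracing RS — 3×2 array, target PE[2][0]:
  @0  [1,0]  acc 0  |  →0  ↓0
  @0  [2,0]  acc 0  |  →0  ↓0
  @1  [1,0]  acc 16  |  →16  ↓4
  @1  [2,0]  acc 0  |  →0  ↓0
  @2  [1,0]  acc 28  |  →28  ↓7
  @2  [2,0]  acc 36  |  →36  ↓4
  @3  [1,0]  acc 0  |  →0  ↓0
  @3  [2,0]  acc 63  |  →63  ↓7

PE[2][0].acc = 63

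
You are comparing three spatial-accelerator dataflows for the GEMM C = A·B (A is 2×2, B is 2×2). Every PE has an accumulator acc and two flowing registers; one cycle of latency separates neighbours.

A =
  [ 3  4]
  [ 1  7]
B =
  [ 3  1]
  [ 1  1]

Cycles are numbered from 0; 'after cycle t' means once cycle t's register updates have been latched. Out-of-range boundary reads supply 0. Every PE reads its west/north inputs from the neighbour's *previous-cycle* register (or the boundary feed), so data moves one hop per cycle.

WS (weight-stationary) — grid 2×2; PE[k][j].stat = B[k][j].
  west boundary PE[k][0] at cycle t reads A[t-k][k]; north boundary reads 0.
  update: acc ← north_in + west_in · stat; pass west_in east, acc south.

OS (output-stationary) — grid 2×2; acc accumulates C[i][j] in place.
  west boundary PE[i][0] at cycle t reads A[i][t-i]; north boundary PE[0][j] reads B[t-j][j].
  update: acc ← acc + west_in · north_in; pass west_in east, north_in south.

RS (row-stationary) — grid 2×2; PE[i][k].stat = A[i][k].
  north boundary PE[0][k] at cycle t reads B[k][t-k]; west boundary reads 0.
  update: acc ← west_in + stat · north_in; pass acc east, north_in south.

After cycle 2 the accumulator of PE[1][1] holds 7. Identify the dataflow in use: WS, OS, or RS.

WS (2×2 grid), PE[1][1]:
  t=0 PE[1][1]: acc=0 h=0 v=0
  t=1 PE[1][1]: acc=0 h=0 v=0
  t=2 PE[1][1]: acc=7 h=4 v=7
OS (2×2 grid), PE[1][1]:
  t=0 PE[1][1]: acc=0 h=0 v=0
  t=1 PE[1][1]: acc=0 h=0 v=0
  t=2 PE[1][1]: acc=1 h=1 v=1
RS (2×2 grid), PE[1][1]:
  t=0 PE[1][1]: acc=0 h=0 v=0
  t=1 PE[1][1]: acc=0 h=0 v=0
  t=2 PE[1][1]: acc=10 h=10 v=1

dataflow = WS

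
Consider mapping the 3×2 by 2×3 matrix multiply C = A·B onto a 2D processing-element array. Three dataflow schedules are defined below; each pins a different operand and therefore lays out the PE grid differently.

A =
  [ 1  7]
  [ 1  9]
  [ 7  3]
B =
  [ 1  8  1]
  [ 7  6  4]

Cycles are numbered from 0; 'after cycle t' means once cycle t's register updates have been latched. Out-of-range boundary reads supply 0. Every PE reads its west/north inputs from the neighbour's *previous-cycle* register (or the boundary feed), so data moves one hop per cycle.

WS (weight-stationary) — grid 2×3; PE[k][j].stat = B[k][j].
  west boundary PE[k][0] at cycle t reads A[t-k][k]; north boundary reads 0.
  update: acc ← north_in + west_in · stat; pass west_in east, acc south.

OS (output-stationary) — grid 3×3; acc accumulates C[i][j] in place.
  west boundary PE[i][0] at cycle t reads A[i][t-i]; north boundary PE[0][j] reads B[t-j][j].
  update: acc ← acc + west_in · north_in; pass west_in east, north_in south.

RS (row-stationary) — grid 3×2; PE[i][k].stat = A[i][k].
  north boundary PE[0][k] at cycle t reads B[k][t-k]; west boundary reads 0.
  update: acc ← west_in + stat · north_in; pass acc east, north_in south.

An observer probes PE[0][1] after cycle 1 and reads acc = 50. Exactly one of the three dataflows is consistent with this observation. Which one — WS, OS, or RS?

dataflow = RS

— WS: 2×3; PE[0][1] trace:
  c0 r0c1: 0 / 0 / 0
  c1 r0c1: 8 / 1 / 8
— OS: 3×3; PE[0][1] trace:
  c0 r0c1: 0 / 0 / 0
  c1 r0c1: 8 / 1 / 8
— RS: 3×2; PE[0][1] trace:
  c0 r0c1: 0 / 0 / 0
  c1 r0c1: 50 / 50 / 7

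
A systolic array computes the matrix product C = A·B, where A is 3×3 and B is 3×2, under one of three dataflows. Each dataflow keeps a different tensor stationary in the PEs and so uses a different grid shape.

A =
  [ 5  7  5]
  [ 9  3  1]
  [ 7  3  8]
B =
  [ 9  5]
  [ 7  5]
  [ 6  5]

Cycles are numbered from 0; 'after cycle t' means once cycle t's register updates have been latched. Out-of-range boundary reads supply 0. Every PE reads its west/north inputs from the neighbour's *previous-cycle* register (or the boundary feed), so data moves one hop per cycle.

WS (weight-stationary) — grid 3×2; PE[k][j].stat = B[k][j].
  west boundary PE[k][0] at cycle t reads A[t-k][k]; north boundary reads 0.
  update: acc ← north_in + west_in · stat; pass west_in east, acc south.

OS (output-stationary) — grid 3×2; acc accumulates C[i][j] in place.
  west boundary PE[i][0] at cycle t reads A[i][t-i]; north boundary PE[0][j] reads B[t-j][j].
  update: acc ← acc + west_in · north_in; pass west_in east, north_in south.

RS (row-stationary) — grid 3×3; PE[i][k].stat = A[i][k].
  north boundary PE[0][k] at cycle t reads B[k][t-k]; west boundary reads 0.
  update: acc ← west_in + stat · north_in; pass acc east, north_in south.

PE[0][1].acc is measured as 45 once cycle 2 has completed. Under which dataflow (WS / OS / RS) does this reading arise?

Under WS (3×2), PE[0][1]:
  @0  [0,1]  acc 0  |  →0  ↓0
  @1  [0,1]  acc 25  |  →5  ↓25
  @2  [0,1]  acc 45  |  →9  ↓45
Under OS (3×2), PE[0][1]:
  @0  [0,1]  acc 0  |  →0  ↓0
  @1  [0,1]  acc 25  |  →5  ↓5
  @2  [0,1]  acc 60  |  →7  ↓5
Under RS (3×3), PE[0][1]:
  @0  [0,1]  acc 0  |  →0  ↓0
  @1  [0,1]  acc 94  |  →94  ↓7
  @2  [0,1]  acc 60  |  →60  ↓5

dataflow = WS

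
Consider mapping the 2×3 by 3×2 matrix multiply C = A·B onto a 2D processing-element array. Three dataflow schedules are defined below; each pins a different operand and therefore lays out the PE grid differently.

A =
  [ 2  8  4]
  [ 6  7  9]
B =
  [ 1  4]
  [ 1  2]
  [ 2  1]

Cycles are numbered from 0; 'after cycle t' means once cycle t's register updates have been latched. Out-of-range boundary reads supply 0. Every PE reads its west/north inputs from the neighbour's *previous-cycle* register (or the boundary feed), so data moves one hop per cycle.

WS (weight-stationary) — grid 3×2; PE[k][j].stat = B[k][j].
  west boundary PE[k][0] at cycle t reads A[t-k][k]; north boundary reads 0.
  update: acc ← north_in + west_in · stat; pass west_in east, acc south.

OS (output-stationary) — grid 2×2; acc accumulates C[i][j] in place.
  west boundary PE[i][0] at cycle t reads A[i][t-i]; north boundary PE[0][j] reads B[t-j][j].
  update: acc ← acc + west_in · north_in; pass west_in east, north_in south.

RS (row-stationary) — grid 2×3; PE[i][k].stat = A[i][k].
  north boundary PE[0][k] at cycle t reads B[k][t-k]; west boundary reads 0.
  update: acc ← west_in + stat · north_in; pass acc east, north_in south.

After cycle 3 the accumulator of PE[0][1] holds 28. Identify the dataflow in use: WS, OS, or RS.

dataflow = OS

— WS: 3×2; PE[0][1] trace:
  @0  [0,1]  acc 0  |  →0  ↓0
  @1  [0,1]  acc 8  |  →2  ↓8
  @2  [0,1]  acc 24  |  →6  ↓24
  @3  [0,1]  acc 0  |  →0  ↓0
— OS: 2×2; PE[0][1] trace:
  @0  [0,1]  acc 0  |  →0  ↓0
  @1  [0,1]  acc 8  |  →2  ↓4
  @2  [0,1]  acc 24  |  →8  ↓2
  @3  [0,1]  acc 28  |  →4  ↓1
— RS: 2×3; PE[0][1] trace:
  @0  [0,1]  acc 0  |  →0  ↓0
  @1  [0,1]  acc 10  |  →10  ↓1
  @2  [0,1]  acc 24  |  →24  ↓2
  @3  [0,1]  acc 0  |  →0  ↓0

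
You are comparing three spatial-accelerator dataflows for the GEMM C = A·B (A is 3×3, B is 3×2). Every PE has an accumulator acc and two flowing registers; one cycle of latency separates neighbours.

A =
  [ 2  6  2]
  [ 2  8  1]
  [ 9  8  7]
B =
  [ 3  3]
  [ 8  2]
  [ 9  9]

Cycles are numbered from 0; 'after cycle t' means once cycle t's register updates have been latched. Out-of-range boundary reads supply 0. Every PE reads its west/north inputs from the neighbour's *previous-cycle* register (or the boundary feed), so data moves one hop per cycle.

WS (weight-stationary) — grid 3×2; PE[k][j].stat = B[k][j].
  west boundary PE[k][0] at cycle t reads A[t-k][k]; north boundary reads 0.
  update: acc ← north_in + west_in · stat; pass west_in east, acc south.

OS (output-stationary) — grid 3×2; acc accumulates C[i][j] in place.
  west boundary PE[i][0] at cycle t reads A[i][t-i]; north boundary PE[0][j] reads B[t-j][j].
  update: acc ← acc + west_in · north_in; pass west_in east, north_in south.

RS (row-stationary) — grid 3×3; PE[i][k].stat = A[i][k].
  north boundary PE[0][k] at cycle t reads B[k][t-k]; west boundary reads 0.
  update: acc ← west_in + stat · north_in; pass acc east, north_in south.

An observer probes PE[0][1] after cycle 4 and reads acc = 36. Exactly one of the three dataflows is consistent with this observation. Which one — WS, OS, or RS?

WS (3×2 grid), PE[0][1]:
  step 0 · PE0,1: acc=0; fwd→0 fwd↓0
  step 1 · PE0,1: acc=6; fwd→2 fwd↓6
  step 2 · PE0,1: acc=6; fwd→2 fwd↓6
  step 3 · PE0,1: acc=27; fwd→9 fwd↓27
  step 4 · PE0,1: acc=0; fwd→0 fwd↓0
OS (3×2 grid), PE[0][1]:
  step 0 · PE0,1: acc=0; fwd→0 fwd↓0
  step 1 · PE0,1: acc=6; fwd→2 fwd↓3
  step 2 · PE0,1: acc=18; fwd→6 fwd↓2
  step 3 · PE0,1: acc=36; fwd→2 fwd↓9
  step 4 · PE0,1: acc=36; fwd→0 fwd↓0
RS (3×3 grid), PE[0][1]:
  step 0 · PE0,1: acc=0; fwd→0 fwd↓0
  step 1 · PE0,1: acc=54; fwd→54 fwd↓8
  step 2 · PE0,1: acc=18; fwd→18 fwd↓2
  step 3 · PE0,1: acc=0; fwd→0 fwd↓0
  step 4 · PE0,1: acc=0; fwd→0 fwd↓0

dataflow = OS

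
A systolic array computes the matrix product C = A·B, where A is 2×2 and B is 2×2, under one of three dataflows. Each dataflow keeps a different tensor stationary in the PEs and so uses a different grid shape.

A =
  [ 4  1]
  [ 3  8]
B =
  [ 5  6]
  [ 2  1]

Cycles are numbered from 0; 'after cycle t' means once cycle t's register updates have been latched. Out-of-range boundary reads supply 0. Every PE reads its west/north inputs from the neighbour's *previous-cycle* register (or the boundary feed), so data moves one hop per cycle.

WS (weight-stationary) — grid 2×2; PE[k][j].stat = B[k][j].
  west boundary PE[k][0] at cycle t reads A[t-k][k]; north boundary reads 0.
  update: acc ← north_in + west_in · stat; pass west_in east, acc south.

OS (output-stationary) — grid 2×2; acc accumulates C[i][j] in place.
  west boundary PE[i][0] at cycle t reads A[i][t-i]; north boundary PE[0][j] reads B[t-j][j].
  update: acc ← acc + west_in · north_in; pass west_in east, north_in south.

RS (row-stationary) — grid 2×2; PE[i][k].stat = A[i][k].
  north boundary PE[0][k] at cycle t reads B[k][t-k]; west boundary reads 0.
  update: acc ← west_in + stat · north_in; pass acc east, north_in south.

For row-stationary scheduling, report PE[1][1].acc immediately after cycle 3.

PE[1][1].acc = 26

RS (2×2). Following PE[1][1] plus its west/north inputs:
  cycle 0: PE[0][1] → acc 0, east 0, south 0
  cycle 0: PE[1][0] → acc 0, east 0, south 0
  cycle 0: PE[1][1] → acc 0, east 0, south 0
  cycle 1: PE[0][1] → acc 22, east 22, south 2
  cycle 1: PE[1][0] → acc 15, east 15, south 5
  cycle 1: PE[1][1] → acc 0, east 0, south 0
  cycle 2: PE[0][1] → acc 25, east 25, south 1
  cycle 2: PE[1][0] → acc 18, east 18, south 6
  cycle 2: PE[1][1] → acc 31, east 31, south 2
  cycle 3: PE[0][1] → acc 0, east 0, south 0
  cycle 3: PE[1][0] → acc 0, east 0, south 0
  cycle 3: PE[1][1] → acc 26, east 26, south 1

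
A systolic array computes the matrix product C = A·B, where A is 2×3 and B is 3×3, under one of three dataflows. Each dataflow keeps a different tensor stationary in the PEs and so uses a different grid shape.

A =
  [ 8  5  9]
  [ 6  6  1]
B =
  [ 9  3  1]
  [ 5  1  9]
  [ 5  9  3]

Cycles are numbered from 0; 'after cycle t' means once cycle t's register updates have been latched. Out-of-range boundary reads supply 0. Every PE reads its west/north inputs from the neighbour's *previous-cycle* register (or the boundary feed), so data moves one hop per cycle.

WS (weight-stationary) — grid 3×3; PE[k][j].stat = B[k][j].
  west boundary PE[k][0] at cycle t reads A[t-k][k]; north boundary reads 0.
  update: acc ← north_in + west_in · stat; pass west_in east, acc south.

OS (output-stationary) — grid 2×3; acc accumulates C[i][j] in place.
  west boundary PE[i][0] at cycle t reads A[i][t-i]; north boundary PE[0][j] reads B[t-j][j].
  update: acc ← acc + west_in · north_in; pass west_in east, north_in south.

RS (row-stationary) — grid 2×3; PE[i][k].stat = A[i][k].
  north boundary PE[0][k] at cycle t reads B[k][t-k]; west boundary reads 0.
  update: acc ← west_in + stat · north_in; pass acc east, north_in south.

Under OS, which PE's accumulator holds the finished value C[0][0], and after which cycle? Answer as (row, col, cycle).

OS — PE[0][0] is where C[0][0] collects:
  0: (0,0).acc=72  regs=<8,9>
  1: (0,0).acc=97  regs=<5,5>
  2: (0,0).acc=142  regs=<9,5>

(row, col, cycle) = (0, 0, 2)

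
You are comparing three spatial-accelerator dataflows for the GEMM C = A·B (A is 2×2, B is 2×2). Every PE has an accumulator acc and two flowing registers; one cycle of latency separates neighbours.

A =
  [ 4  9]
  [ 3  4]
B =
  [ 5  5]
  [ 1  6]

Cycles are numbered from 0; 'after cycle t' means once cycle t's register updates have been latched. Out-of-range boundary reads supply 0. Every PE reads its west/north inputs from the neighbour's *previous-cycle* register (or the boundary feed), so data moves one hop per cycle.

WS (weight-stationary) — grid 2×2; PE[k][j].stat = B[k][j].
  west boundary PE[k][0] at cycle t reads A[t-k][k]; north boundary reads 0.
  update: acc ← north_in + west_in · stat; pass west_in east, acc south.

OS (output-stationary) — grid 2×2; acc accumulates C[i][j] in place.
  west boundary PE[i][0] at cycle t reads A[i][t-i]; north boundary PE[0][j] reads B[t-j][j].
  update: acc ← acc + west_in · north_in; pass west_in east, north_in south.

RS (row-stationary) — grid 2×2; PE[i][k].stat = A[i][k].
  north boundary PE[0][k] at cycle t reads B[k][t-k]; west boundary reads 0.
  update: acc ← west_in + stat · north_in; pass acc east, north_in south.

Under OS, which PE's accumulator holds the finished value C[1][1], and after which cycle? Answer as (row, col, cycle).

(row, col, cycle) = (1, 1, 3)

OS — PE[1][1] is where C[1][1] collects:
  t=0 PE[1][1]: acc=0 h=0 v=0
  t=1 PE[1][1]: acc=0 h=0 v=0
  t=2 PE[1][1]: acc=15 h=3 v=5
  t=3 PE[1][1]: acc=39 h=4 v=6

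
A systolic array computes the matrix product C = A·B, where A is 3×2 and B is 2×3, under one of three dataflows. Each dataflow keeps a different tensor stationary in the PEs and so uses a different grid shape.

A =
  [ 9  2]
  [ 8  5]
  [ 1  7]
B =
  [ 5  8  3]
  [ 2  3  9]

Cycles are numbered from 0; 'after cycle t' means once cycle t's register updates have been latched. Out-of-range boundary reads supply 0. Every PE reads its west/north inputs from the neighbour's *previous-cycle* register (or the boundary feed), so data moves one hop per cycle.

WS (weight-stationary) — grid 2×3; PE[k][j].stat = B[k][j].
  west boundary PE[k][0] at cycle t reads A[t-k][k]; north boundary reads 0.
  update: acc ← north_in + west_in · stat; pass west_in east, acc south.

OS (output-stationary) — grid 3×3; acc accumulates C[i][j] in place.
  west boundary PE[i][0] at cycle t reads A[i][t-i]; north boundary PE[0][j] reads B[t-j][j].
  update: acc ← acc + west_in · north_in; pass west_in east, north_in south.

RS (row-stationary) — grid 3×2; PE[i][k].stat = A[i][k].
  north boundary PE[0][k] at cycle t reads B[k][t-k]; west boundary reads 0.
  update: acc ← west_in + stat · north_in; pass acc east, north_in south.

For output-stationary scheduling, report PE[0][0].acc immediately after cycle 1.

PE[0][0].acc = 49

OS (3×3). Following PE[0][0] plus its west/north inputs:
  after 0 — PE[0][0] acc=45, pass-E 9, pass-S 5
  after 1 — PE[0][0] acc=49, pass-E 2, pass-S 2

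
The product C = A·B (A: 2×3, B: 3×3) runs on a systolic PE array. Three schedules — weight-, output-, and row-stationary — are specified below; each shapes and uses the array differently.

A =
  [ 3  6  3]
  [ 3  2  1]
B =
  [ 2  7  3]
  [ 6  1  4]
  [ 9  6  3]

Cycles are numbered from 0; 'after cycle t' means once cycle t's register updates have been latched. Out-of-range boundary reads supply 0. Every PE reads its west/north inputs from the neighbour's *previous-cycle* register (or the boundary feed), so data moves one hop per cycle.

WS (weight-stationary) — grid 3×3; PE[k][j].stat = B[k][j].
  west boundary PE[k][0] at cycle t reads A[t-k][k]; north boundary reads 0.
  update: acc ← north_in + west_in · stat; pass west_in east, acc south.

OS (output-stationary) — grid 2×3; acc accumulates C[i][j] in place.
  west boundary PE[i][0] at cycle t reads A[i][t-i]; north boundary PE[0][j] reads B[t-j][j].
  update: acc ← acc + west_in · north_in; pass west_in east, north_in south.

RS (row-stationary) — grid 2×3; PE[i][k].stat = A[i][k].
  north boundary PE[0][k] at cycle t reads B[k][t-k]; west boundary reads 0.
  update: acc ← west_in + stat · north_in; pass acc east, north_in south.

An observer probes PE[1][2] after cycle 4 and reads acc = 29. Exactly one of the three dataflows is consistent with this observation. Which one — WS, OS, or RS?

Under WS (3×3), PE[1][2]:
  t=0 PE[1][2]: acc=0 h=0 v=0
  t=1 PE[1][2]: acc=0 h=0 v=0
  t=2 PE[1][2]: acc=0 h=0 v=0
  t=3 PE[1][2]: acc=33 h=6 v=33
  t=4 PE[1][2]: acc=17 h=2 v=17
Under OS (2×3), PE[1][2]:
  t=0 PE[1][2]: acc=0 h=0 v=0
  t=1 PE[1][2]: acc=0 h=0 v=0
  t=2 PE[1][2]: acc=0 h=0 v=0
  t=3 PE[1][2]: acc=9 h=3 v=3
  t=4 PE[1][2]: acc=17 h=2 v=4
Under RS (2×3), PE[1][2]:
  t=0 PE[1][2]: acc=0 h=0 v=0
  t=1 PE[1][2]: acc=0 h=0 v=0
  t=2 PE[1][2]: acc=0 h=0 v=0
  t=3 PE[1][2]: acc=27 h=27 v=9
  t=4 PE[1][2]: acc=29 h=29 v=6

dataflow = RS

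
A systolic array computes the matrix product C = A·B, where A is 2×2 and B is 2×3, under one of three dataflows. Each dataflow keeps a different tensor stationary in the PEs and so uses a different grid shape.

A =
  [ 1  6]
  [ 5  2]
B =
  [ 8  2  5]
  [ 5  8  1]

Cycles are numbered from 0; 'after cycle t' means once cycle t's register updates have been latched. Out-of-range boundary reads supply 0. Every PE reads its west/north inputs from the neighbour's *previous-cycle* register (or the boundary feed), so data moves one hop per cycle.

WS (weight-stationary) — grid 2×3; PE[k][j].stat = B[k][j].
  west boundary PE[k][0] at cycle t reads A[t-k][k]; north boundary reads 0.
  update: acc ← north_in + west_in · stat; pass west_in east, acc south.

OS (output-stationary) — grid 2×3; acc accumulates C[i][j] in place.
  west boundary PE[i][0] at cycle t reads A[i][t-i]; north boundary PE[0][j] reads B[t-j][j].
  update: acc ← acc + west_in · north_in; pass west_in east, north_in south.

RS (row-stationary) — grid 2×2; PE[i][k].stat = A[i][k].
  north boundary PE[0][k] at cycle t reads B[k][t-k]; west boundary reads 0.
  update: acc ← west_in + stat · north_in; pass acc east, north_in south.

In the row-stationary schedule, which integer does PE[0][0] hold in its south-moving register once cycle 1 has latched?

register = 2

Tracing RS — 2×2 array, target PE[0][0]:
  @0  [0,0]  acc 8  |  →8  ↓8
  @1  [0,0]  acc 2  |  →2  ↓2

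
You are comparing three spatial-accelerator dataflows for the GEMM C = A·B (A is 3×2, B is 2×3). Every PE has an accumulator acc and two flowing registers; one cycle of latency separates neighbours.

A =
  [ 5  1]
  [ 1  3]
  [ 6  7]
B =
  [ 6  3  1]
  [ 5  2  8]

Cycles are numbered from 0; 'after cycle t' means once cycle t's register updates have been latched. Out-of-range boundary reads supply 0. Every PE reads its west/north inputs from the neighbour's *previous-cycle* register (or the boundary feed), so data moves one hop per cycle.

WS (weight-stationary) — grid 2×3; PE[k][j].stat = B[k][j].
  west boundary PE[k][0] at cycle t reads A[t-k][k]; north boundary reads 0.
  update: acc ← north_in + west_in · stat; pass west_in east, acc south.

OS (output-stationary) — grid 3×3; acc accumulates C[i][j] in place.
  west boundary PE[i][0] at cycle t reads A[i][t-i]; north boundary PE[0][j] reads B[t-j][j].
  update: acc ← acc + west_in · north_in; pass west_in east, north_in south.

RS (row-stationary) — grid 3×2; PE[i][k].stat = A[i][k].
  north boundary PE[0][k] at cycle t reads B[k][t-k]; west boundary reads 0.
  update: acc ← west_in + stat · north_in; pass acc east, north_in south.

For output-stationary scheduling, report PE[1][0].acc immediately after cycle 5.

PE[1][0].acc = 21

OS (3×3). Following PE[1][0] plus its west/north inputs:
  @0  [0,0]  acc 30  |  →5  ↓6
  @0  [1,0]  acc 0  |  →0  ↓0
  @1  [0,0]  acc 35  |  →1  ↓5
  @1  [1,0]  acc 6  |  →1  ↓6
  @2  [0,0]  acc 35  |  →0  ↓0
  @2  [1,0]  acc 21  |  →3  ↓5
  @3  [0,0]  acc 35  |  →0  ↓0
  @3  [1,0]  acc 21  |  →0  ↓0
  @4  [0,0]  acc 35  |  →0  ↓0
  @4  [1,0]  acc 21  |  →0  ↓0
  @5  [0,0]  acc 35  |  →0  ↓0
  @5  [1,0]  acc 21  |  →0  ↓0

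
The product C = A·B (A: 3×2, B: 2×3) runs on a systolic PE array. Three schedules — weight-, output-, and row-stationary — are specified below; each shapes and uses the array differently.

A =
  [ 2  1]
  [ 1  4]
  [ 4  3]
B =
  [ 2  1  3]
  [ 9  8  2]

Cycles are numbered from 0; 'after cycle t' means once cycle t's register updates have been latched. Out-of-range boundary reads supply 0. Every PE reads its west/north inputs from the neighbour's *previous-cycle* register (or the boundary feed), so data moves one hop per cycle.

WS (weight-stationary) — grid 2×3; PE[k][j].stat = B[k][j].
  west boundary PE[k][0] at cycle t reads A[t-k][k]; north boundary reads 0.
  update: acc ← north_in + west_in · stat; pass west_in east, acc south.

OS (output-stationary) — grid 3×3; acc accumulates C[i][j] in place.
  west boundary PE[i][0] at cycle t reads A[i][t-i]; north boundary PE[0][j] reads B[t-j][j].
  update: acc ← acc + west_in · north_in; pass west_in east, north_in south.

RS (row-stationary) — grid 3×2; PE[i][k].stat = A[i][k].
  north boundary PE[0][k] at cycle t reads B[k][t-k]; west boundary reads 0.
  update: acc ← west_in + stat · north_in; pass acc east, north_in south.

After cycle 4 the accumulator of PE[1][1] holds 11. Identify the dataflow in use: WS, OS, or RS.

dataflow = RS

WS [2×3] PE[1][1] across cycles:
  t=0 PE[1][1]: acc=0 h=0 v=0
  t=1 PE[1][1]: acc=0 h=0 v=0
  t=2 PE[1][1]: acc=10 h=1 v=10
  t=3 PE[1][1]: acc=33 h=4 v=33
  t=4 PE[1][1]: acc=28 h=3 v=28
OS [3×3] PE[1][1] across cycles:
  t=0 PE[1][1]: acc=0 h=0 v=0
  t=1 PE[1][1]: acc=0 h=0 v=0
  t=2 PE[1][1]: acc=1 h=1 v=1
  t=3 PE[1][1]: acc=33 h=4 v=8
  t=4 PE[1][1]: acc=33 h=0 v=0
RS [3×2] PE[1][1] across cycles:
  t=0 PE[1][1]: acc=0 h=0 v=0
  t=1 PE[1][1]: acc=0 h=0 v=0
  t=2 PE[1][1]: acc=38 h=38 v=9
  t=3 PE[1][1]: acc=33 h=33 v=8
  t=4 PE[1][1]: acc=11 h=11 v=2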